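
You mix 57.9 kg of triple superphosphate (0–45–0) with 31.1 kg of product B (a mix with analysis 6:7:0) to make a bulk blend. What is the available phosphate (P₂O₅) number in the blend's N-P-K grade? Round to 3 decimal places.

Total mass = 57.9 + 31.1 = 89 kg.
P₂O₅ mass = 45%×57.9 + 7%×31.1 = 28.232 kg.
% P₂O₅ = 28.232 / 89 = 31.7213%.

31.721% P₂O₅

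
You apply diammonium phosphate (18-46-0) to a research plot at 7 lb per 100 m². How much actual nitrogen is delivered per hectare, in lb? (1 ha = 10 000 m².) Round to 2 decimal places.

126.00 lb N per hectare

nitrogen per 100 m² = 7 × 18% = 1.26 lb.
Convert to per hectare: 1.26 × 100 = 126 lb.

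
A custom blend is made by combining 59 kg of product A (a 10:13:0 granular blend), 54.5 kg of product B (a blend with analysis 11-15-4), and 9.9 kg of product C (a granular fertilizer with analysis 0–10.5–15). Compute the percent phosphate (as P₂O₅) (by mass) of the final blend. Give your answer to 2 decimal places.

13.68% P₂O₅

Total mass = 59 + 54.5 + 9.9 = 123.4 kg.
P₂O₅ mass = 13%×59 + 15%×54.5 + 10.5%×9.9 = 16.8845 kg.
% P₂O₅ = 16.8845 / 123.4 = 13.6827%.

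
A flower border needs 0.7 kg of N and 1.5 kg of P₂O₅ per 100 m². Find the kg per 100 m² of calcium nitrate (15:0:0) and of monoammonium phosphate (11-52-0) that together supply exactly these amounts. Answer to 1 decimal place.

2.6 kg calcium nitrate, 2.9 kg monoammonium phosphate

With a, b = kg per 100 m² of calcium nitrate and monoammonium phosphate:
N: 0.15·a + 0.11·b = 0.7
P₂O₅: 0·a + 0.52·b = 1.5
Solving simultaneously: a = 2.55128, b = 2.88462.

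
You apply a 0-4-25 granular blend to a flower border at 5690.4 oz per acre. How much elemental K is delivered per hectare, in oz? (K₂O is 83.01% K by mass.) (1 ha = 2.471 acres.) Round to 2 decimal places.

2918.00 oz K per hectare

K₂O per acre = 5690.4 × 25% = 1422.6 oz.
Elemental K = 1422.6 × 0.8301 = 1180.9 oz per acre.
Convert to per hectare: 1180.9 × 2.471 = 2918.0045 oz.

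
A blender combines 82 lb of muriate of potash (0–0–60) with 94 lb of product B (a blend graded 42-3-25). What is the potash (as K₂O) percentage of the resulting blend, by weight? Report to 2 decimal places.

41.31% K₂O

Total mass = 82 + 94 = 176 lb.
K₂O mass = 60%×82 + 25%×94 = 72.7 lb.
% K₂O = 72.7 / 176 = 41.3068%.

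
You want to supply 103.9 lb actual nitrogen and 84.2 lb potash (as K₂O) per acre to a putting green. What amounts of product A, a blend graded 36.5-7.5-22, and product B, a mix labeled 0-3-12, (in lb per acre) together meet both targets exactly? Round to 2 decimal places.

Per-acre balance (a = product A, b = product B):
N: 0.365·a + 0·b = 103.9
K₂O: 0.22·a + 0.12·b = 84.2
Eliminate b: (row1) − 0/0.12·(row2) → 0.365·a = 103.9, so a = 284.658.
Then b = (84.2 − 0.22·284.658) / 0.12 = 179.7945.

284.66 lb product A, 179.79 lb product B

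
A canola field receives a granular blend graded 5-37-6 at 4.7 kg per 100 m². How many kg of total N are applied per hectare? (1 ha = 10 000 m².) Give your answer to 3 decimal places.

nitrogen per 100 m² = 4.7 × 5% = 0.235 kg.
Convert to per hectare: 0.235 × 100 = 23.5 kg.

23.500 kg N per hectare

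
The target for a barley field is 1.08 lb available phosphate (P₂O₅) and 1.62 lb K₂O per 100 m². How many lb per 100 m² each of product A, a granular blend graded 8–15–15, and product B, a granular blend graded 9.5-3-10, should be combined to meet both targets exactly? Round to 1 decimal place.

With a, b = lb per 100 m² of product A and product B:
P₂O₅: 0.15·a + 0.03·b = 1.08
K₂O: 0.15·a + 0.1·b = 1.62
From row1: a = (1.08 − 0.03·b) / 0.15.
Into row2: 0.15·(1.08 − 0.03·b)/0.15 + 0.1·b = 1.62 → b = 7.71429, a = 5.65714.

5.7 lb product A, 7.7 lb product B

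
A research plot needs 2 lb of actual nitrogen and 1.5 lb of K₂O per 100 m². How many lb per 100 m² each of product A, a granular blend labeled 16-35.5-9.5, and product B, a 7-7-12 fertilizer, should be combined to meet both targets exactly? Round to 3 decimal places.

10.757 lb product A, 3.984 lb product B

Let a = lb of product A, b = lb of product B (per 100 m²).
N: 0.16·a + 0.07·b = 2
K₂O: 0.095·a + 0.12·b = 1.5
Eliminate b: (row1) − 0.07/0.12·(row2) → 0.104583·a = 1.125, so a = 10.75697.
Then b = (1.5 − 0.095·10.75697) / 0.12 = 3.98406.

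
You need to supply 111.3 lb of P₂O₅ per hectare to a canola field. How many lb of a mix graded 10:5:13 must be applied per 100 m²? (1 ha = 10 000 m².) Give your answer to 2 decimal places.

22.26 lb of product per hundred sq m

Product per hectare = 111.3 / 5% = 2226 lb.
Convert to per 100 m²: 2226 × 0.01 = 22.26 lb.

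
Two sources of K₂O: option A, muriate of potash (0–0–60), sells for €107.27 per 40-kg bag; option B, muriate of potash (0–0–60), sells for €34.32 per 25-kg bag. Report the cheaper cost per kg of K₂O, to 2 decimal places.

€2.29 per kg K₂O (option B)

option A: K₂O per bag = 40 × 60% = 24 kg; cost = 107.27 / 24 = €4.4696/kg K₂O.
option B: K₂O per bag = 25 × 60% = 15 kg; cost = 34.32 / 15 = €2.2880/kg K₂O.
option B is cheaper.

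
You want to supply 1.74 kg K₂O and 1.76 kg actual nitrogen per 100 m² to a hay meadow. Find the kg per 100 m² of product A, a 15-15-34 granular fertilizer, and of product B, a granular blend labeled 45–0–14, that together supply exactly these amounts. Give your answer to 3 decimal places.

Per-100 m² balance (a = product A, b = product B):
K₂O: 0.34·a + 0.14·b = 1.74
N: 0.15·a + 0.45·b = 1.76
Solving simultaneously: a = 4.06515, b = 2.55606.

4.065 kg product A, 2.556 kg product B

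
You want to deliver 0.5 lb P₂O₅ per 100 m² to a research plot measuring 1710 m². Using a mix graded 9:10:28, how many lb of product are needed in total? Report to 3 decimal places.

85.500 lb

Product per 100 m² = 0.5 / 10% = 5 lb.
Total product = 5 × 1710 / 100 = 85.5 lb.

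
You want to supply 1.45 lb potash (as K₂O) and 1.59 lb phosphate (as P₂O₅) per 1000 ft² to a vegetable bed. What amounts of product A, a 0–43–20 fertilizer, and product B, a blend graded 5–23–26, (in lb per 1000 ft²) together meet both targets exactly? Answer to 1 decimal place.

Let a = lb of product A, b = lb of product B (per 1000 ft²).
K₂O: 0.2·a + 0.26·b = 1.45
P₂O₅: 0.43·a + 0.23·b = 1.59
Eliminate a: (row1) − 0.2/0.43·(row2) → 0.153023·b = 0.710465, so b = 4.64286.
Back-substitute: a = (1.45 − 0.26·4.64286) / 0.2 = 1.21429.

1.2 lb product A, 4.6 lb product B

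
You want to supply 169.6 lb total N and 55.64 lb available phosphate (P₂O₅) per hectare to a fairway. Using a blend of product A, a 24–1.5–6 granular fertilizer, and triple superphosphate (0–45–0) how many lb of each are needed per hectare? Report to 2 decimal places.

Let a = lb of product A, b = lb of triple superphosphate (per hectare).
N: 0.24·a + 0·b = 169.6
P₂O₅: 0.015·a + 0.45·b = 55.64
Solving simultaneously: a = 706.667, b = 100.089.

706.67 lb product A, 100.09 lb triple superphosphate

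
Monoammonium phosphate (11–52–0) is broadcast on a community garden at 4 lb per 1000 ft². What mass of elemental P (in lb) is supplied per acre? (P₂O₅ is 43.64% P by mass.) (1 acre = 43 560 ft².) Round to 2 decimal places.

P₂O₅ per 1000 ft² = 4 × 52% = 2.08 lb.
Elemental P = 2.08 × 0.4364 = 0.907712 lb per 1000 ft².
Convert to per acre: 0.907712 × 43.56 = 39.5399 lb.

39.54 lb P per acre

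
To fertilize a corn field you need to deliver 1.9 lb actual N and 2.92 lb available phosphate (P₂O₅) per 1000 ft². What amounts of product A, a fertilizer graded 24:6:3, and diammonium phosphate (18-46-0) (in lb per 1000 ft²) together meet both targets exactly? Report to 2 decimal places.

With a, b = lb per 1000 ft² of product A and diammonium phosphate:
N: 0.24·a + 0.18·b = 1.9
P₂O₅: 0.06·a + 0.46·b = 2.92
Eliminate a: (row1) − 0.24/0.06·(row2) → -1.66·b = -9.78, so b = 5.89157.
Back-substitute: a = (1.9 − 0.18·5.89157) / 0.24 = 3.49799.

3.50 lb product A, 5.89 lb diammonium phosphate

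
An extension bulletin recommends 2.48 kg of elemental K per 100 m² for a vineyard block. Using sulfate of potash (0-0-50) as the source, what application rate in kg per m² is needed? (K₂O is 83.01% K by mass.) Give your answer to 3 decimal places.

0.060 kg of product per sq m

As K₂O: 2.48 / 0.8301 = 2.98759 kg per 100 m².
Product per 100 m² = 2.98759 / 50% = 5.97518 kg.
Convert to per m²: 5.97518 × 0.01 = 0.0597518 kg.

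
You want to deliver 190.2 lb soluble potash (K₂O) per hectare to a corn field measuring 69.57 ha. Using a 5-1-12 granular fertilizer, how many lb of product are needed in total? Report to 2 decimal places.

Product per hectare = 190.2 / 12% = 1585 lb.
Total product = 1585 × 69.57 = 110268.45 lb.

110268.45 lb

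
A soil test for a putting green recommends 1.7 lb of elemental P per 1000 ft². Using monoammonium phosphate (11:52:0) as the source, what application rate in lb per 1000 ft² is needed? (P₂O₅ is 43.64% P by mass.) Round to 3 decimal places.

7.491 lb of product per thousand sq ft

As P₂O₅: 1.7 / 0.4364 = 3.89551 lb per 1000 ft².
Product per 1000 ft² = 3.89551 / 52% = 7.49136 lb.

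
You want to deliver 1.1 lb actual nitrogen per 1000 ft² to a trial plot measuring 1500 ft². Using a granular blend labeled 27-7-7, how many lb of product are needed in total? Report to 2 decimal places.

6.11 lb

Product per 1000 ft² = 1.1 / 27% = 4.07407 lb.
Total product = 4.07407 × 1500 / 1000 = 6.11111 lb.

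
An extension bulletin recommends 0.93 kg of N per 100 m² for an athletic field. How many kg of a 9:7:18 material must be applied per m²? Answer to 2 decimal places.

0.10 kg of product per sq m

Product per 100 m² = 0.93 / 9% = 10.3333 kg.
Convert to per m²: 10.3333 × 0.01 = 0.103333 kg.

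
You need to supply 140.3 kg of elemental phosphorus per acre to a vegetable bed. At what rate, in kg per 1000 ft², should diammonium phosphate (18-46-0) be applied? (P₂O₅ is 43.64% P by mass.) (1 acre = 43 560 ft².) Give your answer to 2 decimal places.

16.04 kg of product per thousand sq ft

As P₂O₅: 140.3 / 0.4364 = 321.494 kg per acre.
Product per acre = 321.494 / 46% = 698.9 kg.
Convert to per 1000 ft²: 698.9 × 0.0229568 = 16.0445 kg.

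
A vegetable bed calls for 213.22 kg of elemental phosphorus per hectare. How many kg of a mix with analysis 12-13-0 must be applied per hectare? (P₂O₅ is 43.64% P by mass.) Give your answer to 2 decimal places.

3758.37 kg of product per hectare

As P₂O₅: 213.22 / 0.4364 = 488.588 kg per hectare.
Product per hectare = 488.588 / 13% = 3758.373 kg.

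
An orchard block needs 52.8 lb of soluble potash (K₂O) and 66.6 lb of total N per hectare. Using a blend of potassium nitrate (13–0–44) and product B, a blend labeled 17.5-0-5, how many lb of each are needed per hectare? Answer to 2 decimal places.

Let a = lb of potassium nitrate, b = lb of product B (per hectare).
K₂O: 0.44·a + 0.05·b = 52.8
N: 0.13·a + 0.175·b = 66.6
Eliminate b: (row1) − 0.05/0.175·(row2) → 0.402857·a = 33.7714, so a = 83.8298.
Then b = (66.6 − 0.13·83.8298) / 0.175 = 318.298.

83.83 lb potassium nitrate, 318.30 lb product B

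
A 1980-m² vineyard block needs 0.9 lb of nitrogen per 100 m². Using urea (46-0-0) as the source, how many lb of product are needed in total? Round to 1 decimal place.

Product per 100 m² = 0.9 / 46% = 1.95652 lb.
Total product = 1.95652 × 1980 / 100 = 38.7391 lb.

38.7 lb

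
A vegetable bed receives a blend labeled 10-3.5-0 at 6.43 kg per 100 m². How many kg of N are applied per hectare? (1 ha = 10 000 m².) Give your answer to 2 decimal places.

64.30 kg N per hectare

nitrogen per 100 m² = 6.43 × 10% = 0.643 kg.
Convert to per hectare: 0.643 × 100 = 64.3 kg.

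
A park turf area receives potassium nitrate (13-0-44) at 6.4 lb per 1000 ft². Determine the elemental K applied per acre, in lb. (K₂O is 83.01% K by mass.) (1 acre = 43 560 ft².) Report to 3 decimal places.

K₂O per 1000 ft² = 6.4 × 44% = 2.816 lb.
Elemental K = 2.816 × 0.8301 = 2.33756 lb per 1000 ft².
Convert to per acre: 2.33756 × 43.56 = 101.8242 lb.

101.824 lb K per acre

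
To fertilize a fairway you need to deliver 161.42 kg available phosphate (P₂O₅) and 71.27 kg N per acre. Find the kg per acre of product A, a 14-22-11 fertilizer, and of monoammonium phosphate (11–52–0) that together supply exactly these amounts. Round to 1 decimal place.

397.2 kg product A, 142.4 kg monoammonium phosphate

Let a = kg of product A, b = kg of monoammonium phosphate (per acre).
P₂O₅: 0.22·a + 0.52·b = 161.42
N: 0.14·a + 0.11·b = 71.27
Eliminate a: (row1) − 0.22/0.14·(row2) → 0.347143·b = 49.4243, so b = 142.374.
Back-substitute: a = (161.42 − 0.52·142.374) / 0.22 = 397.206.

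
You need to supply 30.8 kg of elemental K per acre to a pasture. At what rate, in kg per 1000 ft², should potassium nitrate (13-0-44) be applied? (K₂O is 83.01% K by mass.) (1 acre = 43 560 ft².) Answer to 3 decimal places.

1.936 kg of product per thousand sq ft

As K₂O: 30.8 / 0.8301 = 37.104 kg per acre.
Product per acre = 37.104 / 44% = 84.3272 kg.
Convert to per 1000 ft²: 84.3272 × 0.0229568 = 1.93589 kg.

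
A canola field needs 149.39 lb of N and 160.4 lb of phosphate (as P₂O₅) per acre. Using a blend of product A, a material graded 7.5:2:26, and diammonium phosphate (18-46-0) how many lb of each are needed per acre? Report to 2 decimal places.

Per-acre balance (a = product A, b = diammonium phosphate):
N: 0.075·a + 0.18·b = 149.39
P₂O₅: 0.02·a + 0.46·b = 160.4
Eliminate a: (row1) − 0.075/0.02·(row2) → -1.545·b = -452.11, so b = 292.628.
Back-substitute: a = (149.39 − 0.18·292.628) / 0.075 = 1289.5599.

1289.56 lb product A, 292.63 lb diammonium phosphate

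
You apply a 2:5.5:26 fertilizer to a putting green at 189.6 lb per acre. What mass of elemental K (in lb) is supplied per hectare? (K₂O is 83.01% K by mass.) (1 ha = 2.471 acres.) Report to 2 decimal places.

K₂O per acre = 189.6 × 26% = 49.296 lb.
Elemental K = 49.296 × 0.8301 = 40.9206 lb per acre.
Convert to per hectare: 40.9206 × 2.471 = 101.1148 lb.

101.11 lb K per hectare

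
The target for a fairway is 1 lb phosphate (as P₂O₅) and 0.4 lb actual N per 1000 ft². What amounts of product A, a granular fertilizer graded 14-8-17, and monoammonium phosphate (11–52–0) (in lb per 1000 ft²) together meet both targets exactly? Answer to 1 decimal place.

1.5 lb product A, 1.7 lb monoammonium phosphate

Let a = lb of product A, b = lb of monoammonium phosphate (per 1000 ft²).
P₂O₅: 0.08·a + 0.52·b = 1
N: 0.14·a + 0.11·b = 0.4
Eliminate a: (row1) − 0.08/0.14·(row2) → 0.457143·b = 0.771429, so b = 1.6875.
Back-substitute: a = (1 − 0.52·1.6875) / 0.08 = 1.53125.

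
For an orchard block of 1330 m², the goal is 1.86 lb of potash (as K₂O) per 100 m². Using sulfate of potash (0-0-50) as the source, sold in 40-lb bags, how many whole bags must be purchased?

2 bags

Product per 100 m² = 1.86 / 50% = 3.72 lb.
Total product = 3.72 × 1330 / 100 = 49.476 lb.
Bags = ⌈49.476 / 40⌉ = 2.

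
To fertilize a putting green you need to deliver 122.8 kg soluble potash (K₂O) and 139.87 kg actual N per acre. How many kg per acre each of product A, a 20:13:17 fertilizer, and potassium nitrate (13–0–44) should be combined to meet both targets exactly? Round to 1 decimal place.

691.6 kg product A, 11.9 kg potassium nitrate

Per-acre balance (a = product A, b = potassium nitrate):
K₂O: 0.17·a + 0.44·b = 122.8
N: 0.2·a + 0.13·b = 139.87
Eliminate a: (row1) − 0.17/0.2·(row2) → 0.3295·b = 3.9105, so b = 11.868.
Back-substitute: a = (122.8 − 0.44·11.868) / 0.17 = 691.636.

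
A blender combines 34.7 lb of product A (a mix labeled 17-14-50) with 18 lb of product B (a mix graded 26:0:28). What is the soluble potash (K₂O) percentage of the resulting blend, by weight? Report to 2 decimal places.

42.49% K₂O

Total mass = 34.7 + 18 = 52.7 lb.
K₂O mass = 50%×34.7 + 28%×18 = 22.39 lb.
% K₂O = 22.39 / 52.7 = 42.4858%.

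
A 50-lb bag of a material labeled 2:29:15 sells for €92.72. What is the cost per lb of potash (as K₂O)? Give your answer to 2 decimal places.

K₂O in bag = 50 × 15% = 7.5 lb.
Cost per lb K₂O = €92.72 / 7.5 = €12.3627.

€12.36 per lb K₂O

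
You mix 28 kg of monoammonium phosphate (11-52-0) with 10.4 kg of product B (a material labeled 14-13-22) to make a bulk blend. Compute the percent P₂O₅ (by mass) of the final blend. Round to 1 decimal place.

Total mass = 28 + 10.4 = 38.4 kg.
P₂O₅ mass = 52%×28 + 13%×10.4 = 15.912 kg.
% P₂O₅ = 15.912 / 38.4 = 41.4375%.

41.4% P₂O₅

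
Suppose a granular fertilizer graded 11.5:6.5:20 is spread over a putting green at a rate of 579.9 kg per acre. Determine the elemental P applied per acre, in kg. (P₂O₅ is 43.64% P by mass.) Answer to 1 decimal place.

P₂O₅ per acre = 579.9 × 6.5% = 37.6935 kg.
Elemental P = 37.6935 × 0.4364 = 16.4494 kg per acre.

16.4 kg P per acre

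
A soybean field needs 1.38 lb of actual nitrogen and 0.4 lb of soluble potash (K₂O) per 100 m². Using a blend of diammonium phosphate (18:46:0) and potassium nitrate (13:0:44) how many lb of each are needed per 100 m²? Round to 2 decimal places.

Per-100 m² balance (a = diammonium phosphate, b = potassium nitrate):
N: 0.18·a + 0.13·b = 1.38
K₂O: 0·a + 0.44·b = 0.4
Solving simultaneously: a = 7.0101, b = 0.909091.

7.01 lb diammonium phosphate, 0.91 lb potassium nitrate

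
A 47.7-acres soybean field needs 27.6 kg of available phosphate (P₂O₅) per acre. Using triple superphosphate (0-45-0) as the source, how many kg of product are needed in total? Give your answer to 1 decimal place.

2925.6 kg

Product per acre = 27.6 / 45% = 61.3333 kg.
Total product = 61.3333 × 47.7 = 2925.6 kg.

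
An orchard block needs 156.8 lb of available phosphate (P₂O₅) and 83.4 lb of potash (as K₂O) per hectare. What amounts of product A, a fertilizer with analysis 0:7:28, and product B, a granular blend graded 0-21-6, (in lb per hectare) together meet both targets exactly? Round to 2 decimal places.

Let a = lb of product A, b = lb of product B (per hectare).
P₂O₅: 0.07·a + 0.21·b = 156.8
K₂O: 0.28·a + 0.06·b = 83.4
Eliminate b: (row1) − 0.21/0.06·(row2) → -0.91·a = -135.1, so a = 148.462.
Then b = (83.4 − 0.28·148.462) / 0.06 = 697.179.

148.46 lb product A, 697.18 lb product B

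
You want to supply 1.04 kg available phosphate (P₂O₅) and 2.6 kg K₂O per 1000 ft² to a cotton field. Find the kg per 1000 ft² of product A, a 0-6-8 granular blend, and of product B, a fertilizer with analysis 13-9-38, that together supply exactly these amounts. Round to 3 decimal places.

10.333 kg product A, 4.667 kg product B

With a, b = kg per 1000 ft² of product A and product B:
P₂O₅: 0.06·a + 0.09·b = 1.04
K₂O: 0.08·a + 0.38·b = 2.6
Solving simultaneously: a = 10.3333, b = 4.66667.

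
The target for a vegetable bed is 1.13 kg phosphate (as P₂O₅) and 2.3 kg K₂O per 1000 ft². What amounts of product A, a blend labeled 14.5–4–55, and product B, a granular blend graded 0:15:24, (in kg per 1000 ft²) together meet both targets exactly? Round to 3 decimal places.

1.012 kg product A, 7.263 kg product B

With a, b = kg per 1000 ft² of product A and product B:
P₂O₅: 0.04·a + 0.15·b = 1.13
K₂O: 0.55·a + 0.24·b = 2.3
From row1: a = (1.13 − 0.15·b) / 0.04.
Into row2: 0.55·(1.13 − 0.15·b)/0.04 + 0.24·b = 2.3 → b = 7.26337, a = 1.01235.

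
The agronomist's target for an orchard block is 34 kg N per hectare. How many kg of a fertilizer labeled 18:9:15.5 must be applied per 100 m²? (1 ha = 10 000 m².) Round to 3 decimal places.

1.889 kg of product per hundred sq m

Product per hectare = 34 / 18% = 188.889 kg.
Convert to per 100 m²: 188.889 × 0.01 = 1.88889 kg.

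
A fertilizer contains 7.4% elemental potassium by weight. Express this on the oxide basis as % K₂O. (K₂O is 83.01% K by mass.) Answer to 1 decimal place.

8.9% K₂O

%K₂O = 7.4 / 0.8301 = 8.91459%.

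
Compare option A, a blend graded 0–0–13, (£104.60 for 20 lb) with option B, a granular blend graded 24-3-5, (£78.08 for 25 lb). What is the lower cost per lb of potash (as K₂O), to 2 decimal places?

option A: K₂O per bag = 20 × 13% = 2.6 lb; cost = 104.60 / 2.6 = £40.2308/lb K₂O.
option B: K₂O per bag = 25 × 5% = 1.25 lb; cost = 78.08 / 1.25 = £62.4640/lb K₂O.
option A is cheaper.

£40.23 per lb K₂O (option A)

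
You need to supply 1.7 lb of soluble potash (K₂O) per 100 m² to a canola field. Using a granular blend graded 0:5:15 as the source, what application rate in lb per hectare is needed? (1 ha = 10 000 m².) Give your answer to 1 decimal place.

Product per 100 m² = 1.7 / 15% = 11.3333 lb.
Convert to per hectare: 11.3333 × 100 = 1133.33 lb.

1133.3 lb of product per hectare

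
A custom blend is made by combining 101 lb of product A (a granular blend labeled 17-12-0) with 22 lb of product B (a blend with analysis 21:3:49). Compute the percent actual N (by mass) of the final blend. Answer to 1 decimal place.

17.7% N

Total mass = 101 + 22 = 123 lb.
N mass = 17%×101 + 21%×22 = 21.79 lb.
% N = 21.79 / 123 = 17.7154%.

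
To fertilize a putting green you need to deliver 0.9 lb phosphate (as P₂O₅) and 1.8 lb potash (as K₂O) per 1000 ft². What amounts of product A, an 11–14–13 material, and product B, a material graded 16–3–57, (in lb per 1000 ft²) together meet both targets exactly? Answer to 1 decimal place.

With a, b = lb per 1000 ft² of product A and product B:
P₂O₅: 0.14·a + 0.03·b = 0.9
K₂O: 0.13·a + 0.57·b = 1.8
From row1: a = (0.9 − 0.03·b) / 0.14.
Into row2: 0.13·(0.9 − 0.03·b)/0.14 + 0.57·b = 1.8 → b = 1.77866, a = 6.04743.

6.0 lb product A, 1.8 lb product B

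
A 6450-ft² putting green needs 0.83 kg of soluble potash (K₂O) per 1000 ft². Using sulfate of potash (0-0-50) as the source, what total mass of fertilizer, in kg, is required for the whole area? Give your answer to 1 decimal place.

10.7 kg

Product per 1000 ft² = 0.83 / 50% = 1.66 kg.
Total product = 1.66 × 6450 / 1000 = 10.707 kg.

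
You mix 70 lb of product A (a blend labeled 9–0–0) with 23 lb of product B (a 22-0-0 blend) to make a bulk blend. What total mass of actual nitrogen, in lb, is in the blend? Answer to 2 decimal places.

N mass = 9%×70 + 22%×23 = 11.36 lb.

11.36 lb N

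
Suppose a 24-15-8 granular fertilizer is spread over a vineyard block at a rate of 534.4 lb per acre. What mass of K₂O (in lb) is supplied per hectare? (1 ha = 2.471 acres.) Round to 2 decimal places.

K₂O per acre = 534.4 × 8% = 42.752 lb.
Convert to per hectare: 42.752 × 2.471 = 105.6402 lb.

105.64 lb K₂O per hectare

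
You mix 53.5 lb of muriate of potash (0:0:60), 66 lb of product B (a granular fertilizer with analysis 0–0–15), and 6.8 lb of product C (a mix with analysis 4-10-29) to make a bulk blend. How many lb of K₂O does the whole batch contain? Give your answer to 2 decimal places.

K₂O mass = 60%×53.5 + 15%×66 + 29%×6.8 = 43.972 lb.

43.97 lb K₂O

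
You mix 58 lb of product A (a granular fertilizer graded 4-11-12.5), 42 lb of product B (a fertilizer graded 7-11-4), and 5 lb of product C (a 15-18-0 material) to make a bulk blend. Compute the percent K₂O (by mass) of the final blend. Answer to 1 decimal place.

Total mass = 58 + 42 + 5 = 105 lb.
K₂O mass = 12.5%×58 + 4%×42 + 0%×5 = 8.93 lb.
% K₂O = 8.93 / 105 = 8.50476%.

8.5% K₂O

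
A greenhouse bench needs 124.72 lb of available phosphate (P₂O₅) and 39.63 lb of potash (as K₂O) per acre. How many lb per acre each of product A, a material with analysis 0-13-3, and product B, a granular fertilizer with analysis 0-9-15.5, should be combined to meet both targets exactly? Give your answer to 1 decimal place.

Per-acre balance (a = product A, b = product B):
P₂O₅: 0.13·a + 0.09·b = 124.72
K₂O: 0.03·a + 0.155·b = 39.63
Solving simultaneously: a = 903.433, b = 80.8195.

903.4 lb product A, 80.8 lb product B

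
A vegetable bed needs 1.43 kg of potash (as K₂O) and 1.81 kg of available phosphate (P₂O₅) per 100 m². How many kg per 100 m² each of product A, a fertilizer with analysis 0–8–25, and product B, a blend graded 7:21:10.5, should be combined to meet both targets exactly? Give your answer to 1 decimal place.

2.5 kg product A, 7.7 kg product B

Per-100 m² balance (a = product A, b = product B):
K₂O: 0.25·a + 0.105·b = 1.43
P₂O₅: 0.08·a + 0.21·b = 1.81
Eliminate a: (row1) − 0.25/0.08·(row2) → -0.55125·b = -4.22625, so b = 7.66667.
Back-substitute: a = (1.43 − 0.105·7.66667) / 0.25 = 2.5.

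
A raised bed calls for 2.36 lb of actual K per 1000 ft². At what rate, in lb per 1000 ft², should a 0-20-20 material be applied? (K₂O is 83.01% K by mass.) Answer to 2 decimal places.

As K₂O: 2.36 / 0.8301 = 2.84303 lb per 1000 ft².
Product per 1000 ft² = 2.84303 / 20% = 14.2152 lb.

14.22 lb of product per thousand sq ft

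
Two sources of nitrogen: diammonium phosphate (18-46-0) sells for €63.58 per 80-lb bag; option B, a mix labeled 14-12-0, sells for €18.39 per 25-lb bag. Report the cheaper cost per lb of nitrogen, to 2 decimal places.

€4.42 per lb N (diammonium phosphate)

diammonium phosphate: N per bag = 80 × 18% = 14.4 lb; cost = 63.58 / 14.4 = €4.4153/lb N.
option B: N per bag = 25 × 14% = 3.5 lb; cost = 18.39 / 3.5 = €5.2543/lb N.
diammonium phosphate is cheaper.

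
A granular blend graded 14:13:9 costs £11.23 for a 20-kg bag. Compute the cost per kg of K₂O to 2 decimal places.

£6.24 per kg K₂O

K₂O in bag = 20 × 9% = 1.8 kg.
Cost per kg K₂O = £11.23 / 1.8 = £6.2389.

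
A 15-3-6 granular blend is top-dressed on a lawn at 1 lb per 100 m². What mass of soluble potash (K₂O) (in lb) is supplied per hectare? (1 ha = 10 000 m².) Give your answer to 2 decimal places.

K₂O per 100 m² = 1 × 6% = 0.06 lb.
Convert to per hectare: 0.06 × 100 = 6 lb.

6.00 lb K₂O per hectare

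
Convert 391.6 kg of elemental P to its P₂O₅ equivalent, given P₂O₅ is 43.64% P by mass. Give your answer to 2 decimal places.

897.34 kg P₂O₅

P₂O₅ = 391.6 / 0.4364 = 897.342 kg.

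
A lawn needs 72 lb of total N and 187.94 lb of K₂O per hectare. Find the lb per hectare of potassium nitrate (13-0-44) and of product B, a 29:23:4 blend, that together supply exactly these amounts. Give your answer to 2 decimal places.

421.75 lb potassium nitrate, 59.21 lb product B

Per-hectare balance (a = potassium nitrate, b = product B):
N: 0.13·a + 0.29·b = 72
K₂O: 0.44·a + 0.04·b = 187.94
From row1: a = (72 − 0.29·b) / 0.13.
Into row2: 0.44·(72 − 0.29·b)/0.13 + 0.04·b = 187.94 → b = 59.2141, a = 421.753.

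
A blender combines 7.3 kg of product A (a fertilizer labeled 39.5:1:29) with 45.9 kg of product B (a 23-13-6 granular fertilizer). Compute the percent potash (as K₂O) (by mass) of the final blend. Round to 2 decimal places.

9.16% K₂O

Total mass = 7.3 + 45.9 = 53.2 kg.
K₂O mass = 29%×7.3 + 6%×45.9 = 4.871 kg.
% K₂O = 4.871 / 53.2 = 9.15602%.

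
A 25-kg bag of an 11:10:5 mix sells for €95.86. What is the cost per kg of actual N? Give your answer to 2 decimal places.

N in bag = 25 × 11% = 2.75 kg.
Cost per kg N = €95.86 / 2.75 = €34.8582.

€34.86 per kg N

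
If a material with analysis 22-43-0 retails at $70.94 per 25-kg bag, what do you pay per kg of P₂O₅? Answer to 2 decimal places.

P₂O₅ in bag = 25 × 43% = 10.75 kg.
Cost per kg P₂O₅ = $70.94 / 10.75 = $6.5991.

$6.60 per kg P₂O₅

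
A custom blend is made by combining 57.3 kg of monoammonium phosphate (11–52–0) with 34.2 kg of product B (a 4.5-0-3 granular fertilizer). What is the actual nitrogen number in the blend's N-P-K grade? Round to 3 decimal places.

Total mass = 57.3 + 34.2 = 91.5 kg.
N mass = 11%×57.3 + 4.5%×34.2 = 7.842 kg.
% N = 7.842 / 91.5 = 8.57049%.

8.570% N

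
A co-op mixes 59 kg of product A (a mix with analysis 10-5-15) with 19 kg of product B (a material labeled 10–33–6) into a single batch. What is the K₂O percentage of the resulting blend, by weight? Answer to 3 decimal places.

12.808% K₂O

Total mass = 59 + 19 = 78 kg.
K₂O mass = 15%×59 + 6%×19 = 9.99 kg.
% K₂O = 9.99 / 78 = 12.8077%.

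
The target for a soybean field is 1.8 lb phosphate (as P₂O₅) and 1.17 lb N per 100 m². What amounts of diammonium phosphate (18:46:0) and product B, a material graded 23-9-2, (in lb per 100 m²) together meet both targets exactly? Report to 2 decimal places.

3.45 lb diammonium phosphate, 2.39 lb product B

Per-100 m² balance (a = diammonium phosphate, b = product B):
P₂O₅: 0.46·a + 0.09·b = 1.8
N: 0.18·a + 0.23·b = 1.17
Eliminate b: (row1) − 0.09/0.23·(row2) → 0.389565·a = 1.34217, so a = 3.44531.
Then b = (1.17 − 0.18·3.44531) / 0.23 = 2.39062.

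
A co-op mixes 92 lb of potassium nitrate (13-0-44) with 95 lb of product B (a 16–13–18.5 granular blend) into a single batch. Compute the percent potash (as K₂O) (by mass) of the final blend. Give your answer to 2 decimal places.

31.05% K₂O

Total mass = 92 + 95 = 187 lb.
K₂O mass = 44%×92 + 18.5%×95 = 58.055 lb.
% K₂O = 58.055 / 187 = 31.0455%.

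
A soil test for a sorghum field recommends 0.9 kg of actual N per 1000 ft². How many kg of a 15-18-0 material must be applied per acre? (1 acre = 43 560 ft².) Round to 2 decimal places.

261.36 kg of product per acre

Product per 1000 ft² = 0.9 / 15% = 6 kg.
Convert to per acre: 6 × 43.56 = 261.36 kg.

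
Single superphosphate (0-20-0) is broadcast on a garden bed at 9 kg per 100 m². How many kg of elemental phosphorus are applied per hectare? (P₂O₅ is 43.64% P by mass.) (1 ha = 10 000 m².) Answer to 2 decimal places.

78.55 kg P per hectare

P₂O₅ per 100 m² = 9 × 20% = 1.8 kg.
Elemental P = 1.8 × 0.4364 = 0.78552 kg per 100 m².
Convert to per hectare: 0.78552 × 100 = 78.552 kg.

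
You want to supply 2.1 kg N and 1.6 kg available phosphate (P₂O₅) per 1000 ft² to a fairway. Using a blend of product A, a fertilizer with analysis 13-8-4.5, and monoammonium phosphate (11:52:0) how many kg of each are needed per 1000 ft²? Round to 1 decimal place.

15.6 kg product A, 0.7 kg monoammonium phosphate

With a, b = kg per 1000 ft² of product A and monoammonium phosphate:
N: 0.13·a + 0.11·b = 2.1
P₂O₅: 0.08·a + 0.52·b = 1.6
Eliminate a: (row1) − 0.13/0.08·(row2) → -0.735·b = -0.5, so b = 0.680272.
Back-substitute: a = (2.1 − 0.11·0.680272) / 0.13 = 15.5782.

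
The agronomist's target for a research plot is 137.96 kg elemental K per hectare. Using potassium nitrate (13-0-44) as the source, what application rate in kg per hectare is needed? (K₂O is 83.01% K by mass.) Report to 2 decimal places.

377.72 kg of product per hectare

As K₂O: 137.96 / 0.8301 = 166.197 kg per hectare.
Product per hectare = 166.197 / 44% = 377.7201 kg.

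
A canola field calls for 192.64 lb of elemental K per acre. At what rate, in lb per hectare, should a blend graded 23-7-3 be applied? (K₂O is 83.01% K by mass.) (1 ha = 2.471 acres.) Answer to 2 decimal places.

As K₂O: 192.64 / 0.8301 = 232.068 lb per acre.
Product per acre = 232.068 / 3% = 7735.61 lb.
Convert to per hectare: 7735.61 × 2.471 = 19114.703 lb.

19114.70 lb of product per hectare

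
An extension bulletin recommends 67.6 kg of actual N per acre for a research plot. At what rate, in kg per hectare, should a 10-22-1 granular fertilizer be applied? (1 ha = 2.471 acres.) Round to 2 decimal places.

1670.40 kg of product per hectare

Product per acre = 67.6 / 10% = 676 kg.
Convert to per hectare: 676 × 2.471 = 1670.396 kg.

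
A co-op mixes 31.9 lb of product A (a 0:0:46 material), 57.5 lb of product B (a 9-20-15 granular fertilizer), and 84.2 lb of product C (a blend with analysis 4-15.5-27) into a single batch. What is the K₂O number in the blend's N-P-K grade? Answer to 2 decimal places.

26.52% K₂O

Total mass = 31.9 + 57.5 + 84.2 = 173.6 lb.
K₂O mass = 46%×31.9 + 15%×57.5 + 27%×84.2 = 46.033 lb.
% K₂O = 46.033 / 173.6 = 26.5167%.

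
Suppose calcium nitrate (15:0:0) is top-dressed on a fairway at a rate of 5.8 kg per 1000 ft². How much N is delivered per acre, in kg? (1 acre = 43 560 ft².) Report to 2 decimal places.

nitrogen per 1000 ft² = 5.8 × 15% = 0.87 kg.
Convert to per acre: 0.87 × 43.56 = 37.8972 kg.

37.90 kg N per acre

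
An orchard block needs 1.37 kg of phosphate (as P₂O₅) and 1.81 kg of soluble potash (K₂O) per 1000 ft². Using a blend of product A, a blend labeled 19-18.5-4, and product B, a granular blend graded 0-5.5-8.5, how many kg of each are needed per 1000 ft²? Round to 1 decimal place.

1.2 kg product A, 20.7 kg product B

With a, b = kg per 1000 ft² of product A and product B:
P₂O₅: 0.185·a + 0.055·b = 1.37
K₂O: 0.04·a + 0.085·b = 1.81
Eliminate a: (row1) − 0.185/0.04·(row2) → -0.338125·b = -7.00125, so b = 20.7061.
Back-substitute: a = (1.37 − 0.055·20.7061) / 0.185 = 1.24954.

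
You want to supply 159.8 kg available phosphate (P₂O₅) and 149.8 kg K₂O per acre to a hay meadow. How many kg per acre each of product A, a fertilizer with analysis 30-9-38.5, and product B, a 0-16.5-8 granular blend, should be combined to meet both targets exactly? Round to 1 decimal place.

211.9 kg product A, 852.9 kg product B

With a, b = kg per acre of product A and product B:
P₂O₅: 0.09·a + 0.165·b = 159.8
K₂O: 0.385·a + 0.08·b = 149.8
Eliminate b: (row1) − 0.165/0.08·(row2) → -0.704063·a = -149.163, so a = 211.86.
Then b = (149.8 − 0.385·211.86) / 0.08 = 852.925.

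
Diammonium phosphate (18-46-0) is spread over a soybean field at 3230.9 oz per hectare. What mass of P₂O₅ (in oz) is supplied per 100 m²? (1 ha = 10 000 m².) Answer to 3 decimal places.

14.862 oz P₂O₅ per hundred sq m

P₂O₅ per hectare = 3230.9 × 46% = 1486.21 oz.
Convert to per 100 m²: 1486.21 × 0.01 = 14.8621 oz.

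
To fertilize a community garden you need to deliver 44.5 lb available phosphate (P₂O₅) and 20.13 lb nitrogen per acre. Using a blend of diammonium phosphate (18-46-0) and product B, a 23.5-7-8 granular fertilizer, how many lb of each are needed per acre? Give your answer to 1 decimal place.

94.7 lb diammonium phosphate, 13.1 lb product B

With a, b = lb per acre of diammonium phosphate and product B:
P₂O₅: 0.46·a + 0.07·b = 44.5
N: 0.18·a + 0.235·b = 20.13
Solving simultaneously: a = 94.7476, b = 13.0869.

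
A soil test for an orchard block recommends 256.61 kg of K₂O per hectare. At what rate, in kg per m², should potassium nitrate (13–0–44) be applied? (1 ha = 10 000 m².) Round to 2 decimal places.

0.06 kg of product per sq m

Product per hectare = 256.61 / 44% = 583.205 kg.
Convert to per m²: 583.205 × 0.0001 = 0.0583205 kg.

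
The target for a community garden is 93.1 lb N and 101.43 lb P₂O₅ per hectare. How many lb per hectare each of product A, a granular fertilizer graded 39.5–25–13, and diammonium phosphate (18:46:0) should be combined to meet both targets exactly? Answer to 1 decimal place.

179.7 lb product A, 122.8 lb diammonium phosphate

Let a = lb of product A, b = lb of diammonium phosphate (per hectare).
N: 0.395·a + 0.18·b = 93.1
P₂O₅: 0.25·a + 0.46·b = 101.43
Solving simultaneously: a = 179.726, b = 122.823.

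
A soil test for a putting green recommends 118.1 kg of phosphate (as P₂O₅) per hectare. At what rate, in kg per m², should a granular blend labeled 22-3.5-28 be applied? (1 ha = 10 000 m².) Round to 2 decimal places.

0.34 kg of product per sq m

Product per hectare = 118.1 / 3.5% = 3374.29 kg.
Convert to per m²: 3374.29 × 0.0001 = 0.337429 kg.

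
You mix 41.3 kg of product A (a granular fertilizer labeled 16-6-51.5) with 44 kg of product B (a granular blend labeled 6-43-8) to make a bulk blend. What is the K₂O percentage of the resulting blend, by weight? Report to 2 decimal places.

Total mass = 41.3 + 44 = 85.3 kg.
K₂O mass = 51.5%×41.3 + 8%×44 = 24.7895 kg.
% K₂O = 24.7895 / 85.3 = 29.0615%.

29.06% K₂O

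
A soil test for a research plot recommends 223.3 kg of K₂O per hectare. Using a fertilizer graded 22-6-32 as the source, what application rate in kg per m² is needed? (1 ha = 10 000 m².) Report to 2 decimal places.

0.07 kg of product per sq m

Product per hectare = 223.3 / 32% = 697.812 kg.
Convert to per m²: 697.812 × 0.0001 = 0.0697813 kg.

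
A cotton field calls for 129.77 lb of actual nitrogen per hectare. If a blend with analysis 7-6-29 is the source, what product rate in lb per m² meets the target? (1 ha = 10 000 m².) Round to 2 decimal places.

0.19 lb of product per sq m

Product per hectare = 129.77 / 7% = 1853.86 lb.
Convert to per m²: 1853.86 × 0.0001 = 0.185386 lb.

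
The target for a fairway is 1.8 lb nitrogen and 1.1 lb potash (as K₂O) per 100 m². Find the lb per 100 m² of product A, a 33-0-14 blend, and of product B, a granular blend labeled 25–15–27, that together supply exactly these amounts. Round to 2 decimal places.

With a, b = lb per 100 m² of product A and product B:
N: 0.33·a + 0.25·b = 1.8
K₂O: 0.14·a + 0.27·b = 1.1
Eliminate a: (row1) − 0.33/0.14·(row2) → -0.386429·b = -0.792857, so b = 2.05176.
Back-substitute: a = (1.8 − 0.25·2.05176) / 0.33 = 3.90018.

3.90 lb product A, 2.05 lb product B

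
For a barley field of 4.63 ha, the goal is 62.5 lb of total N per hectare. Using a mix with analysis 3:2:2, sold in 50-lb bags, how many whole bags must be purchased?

193 bags

Product per hectare = 62.5 / 3% = 2083.33 lb.
Total product = 2083.33 × 4.63 = 9645.83 lb.
Bags = ⌈9645.83 / 50⌉ = 193.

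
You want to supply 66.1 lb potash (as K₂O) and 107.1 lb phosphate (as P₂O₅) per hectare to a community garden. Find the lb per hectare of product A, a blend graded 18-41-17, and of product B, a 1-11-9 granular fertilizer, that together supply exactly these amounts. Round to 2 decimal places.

With a, b = lb per hectare of product A and product B:
K₂O: 0.17·a + 0.09·b = 66.1
P₂O₅: 0.41·a + 0.11·b = 107.1
Eliminate a: (row1) − 0.17/0.41·(row2) → 0.0443902·b = 21.6927, so b = 488.681.
Back-substitute: a = (66.1 − 0.09·488.681) / 0.17 = 130.1099.

130.11 lb product A, 488.68 lb product B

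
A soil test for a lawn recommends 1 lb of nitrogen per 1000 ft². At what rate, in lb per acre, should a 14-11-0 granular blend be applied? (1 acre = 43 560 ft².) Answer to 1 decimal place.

Product per 1000 ft² = 1 / 14% = 7.14286 lb.
Convert to per acre: 7.14286 × 43.56 = 311.143 lb.

311.1 lb of product per acre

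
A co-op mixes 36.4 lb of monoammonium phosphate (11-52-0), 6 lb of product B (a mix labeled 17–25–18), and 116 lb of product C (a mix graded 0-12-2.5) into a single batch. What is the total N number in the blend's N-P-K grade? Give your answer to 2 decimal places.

Total mass = 36.4 + 6 + 116 = 158.4 lb.
N mass = 11%×36.4 + 17%×6 + 0%×116 = 5.024 lb.
% N = 5.024 / 158.4 = 3.17172%.

3.17% N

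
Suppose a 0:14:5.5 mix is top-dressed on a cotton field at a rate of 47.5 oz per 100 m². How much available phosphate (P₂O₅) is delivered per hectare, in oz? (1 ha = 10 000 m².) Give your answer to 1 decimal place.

P₂O₅ per 100 m² = 47.5 × 14% = 6.65 oz.
Convert to per hectare: 6.65 × 100 = 665 oz.

665.0 oz P₂O₅ per hectare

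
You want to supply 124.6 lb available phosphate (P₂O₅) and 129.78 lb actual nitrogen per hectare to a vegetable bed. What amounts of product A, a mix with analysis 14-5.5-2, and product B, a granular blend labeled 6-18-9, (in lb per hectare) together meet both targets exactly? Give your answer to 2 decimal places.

725.32 lb product A, 470.60 lb product B

Per-hectare balance (a = product A, b = product B):
P₂O₅: 0.055·a + 0.18·b = 124.6
N: 0.14·a + 0.06·b = 129.78
Solving simultaneously: a = 725.315, b = 470.598.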